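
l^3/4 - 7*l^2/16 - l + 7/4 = (l/4 + 1/2)*(l - 2)*(l - 7/4)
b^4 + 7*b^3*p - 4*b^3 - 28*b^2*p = b^2*(b - 4)*(b + 7*p)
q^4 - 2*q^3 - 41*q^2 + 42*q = q*(q - 7)*(q - 1)*(q + 6)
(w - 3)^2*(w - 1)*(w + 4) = w^4 - 3*w^3 - 13*w^2 + 51*w - 36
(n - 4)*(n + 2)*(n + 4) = n^3 + 2*n^2 - 16*n - 32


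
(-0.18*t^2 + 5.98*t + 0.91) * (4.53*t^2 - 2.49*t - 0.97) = -0.8154*t^4 + 27.5376*t^3 - 10.5933*t^2 - 8.0665*t - 0.8827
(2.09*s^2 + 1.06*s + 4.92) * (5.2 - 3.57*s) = -7.4613*s^3 + 7.0838*s^2 - 12.0524*s + 25.584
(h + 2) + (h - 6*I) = 2*h + 2 - 6*I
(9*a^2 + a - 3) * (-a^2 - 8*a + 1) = -9*a^4 - 73*a^3 + 4*a^2 + 25*a - 3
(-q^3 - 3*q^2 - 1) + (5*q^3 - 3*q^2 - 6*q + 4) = 4*q^3 - 6*q^2 - 6*q + 3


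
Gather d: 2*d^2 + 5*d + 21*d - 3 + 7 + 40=2*d^2 + 26*d + 44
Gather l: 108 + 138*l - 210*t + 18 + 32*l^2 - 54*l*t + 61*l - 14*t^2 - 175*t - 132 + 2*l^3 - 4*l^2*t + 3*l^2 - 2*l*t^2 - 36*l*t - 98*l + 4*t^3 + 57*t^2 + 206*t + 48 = 2*l^3 + l^2*(35 - 4*t) + l*(-2*t^2 - 90*t + 101) + 4*t^3 + 43*t^2 - 179*t + 42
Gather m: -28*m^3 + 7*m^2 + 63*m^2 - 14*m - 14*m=-28*m^3 + 70*m^2 - 28*m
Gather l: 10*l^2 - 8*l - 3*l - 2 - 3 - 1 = 10*l^2 - 11*l - 6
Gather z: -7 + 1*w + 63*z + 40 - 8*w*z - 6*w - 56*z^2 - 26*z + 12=-5*w - 56*z^2 + z*(37 - 8*w) + 45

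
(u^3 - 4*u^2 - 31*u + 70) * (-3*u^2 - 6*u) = -3*u^5 + 6*u^4 + 117*u^3 - 24*u^2 - 420*u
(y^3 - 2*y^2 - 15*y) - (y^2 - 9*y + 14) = y^3 - 3*y^2 - 6*y - 14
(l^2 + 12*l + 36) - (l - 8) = l^2 + 11*l + 44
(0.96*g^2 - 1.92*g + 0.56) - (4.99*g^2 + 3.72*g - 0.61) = -4.03*g^2 - 5.64*g + 1.17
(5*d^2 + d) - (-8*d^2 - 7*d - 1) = 13*d^2 + 8*d + 1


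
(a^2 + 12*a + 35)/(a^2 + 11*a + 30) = (a + 7)/(a + 6)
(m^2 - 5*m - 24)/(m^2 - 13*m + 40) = (m + 3)/(m - 5)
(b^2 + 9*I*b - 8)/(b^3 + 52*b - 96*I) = (b + I)/(b^2 - 8*I*b - 12)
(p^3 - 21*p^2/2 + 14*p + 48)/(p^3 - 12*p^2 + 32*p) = (p + 3/2)/p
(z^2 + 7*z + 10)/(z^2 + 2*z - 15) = (z + 2)/(z - 3)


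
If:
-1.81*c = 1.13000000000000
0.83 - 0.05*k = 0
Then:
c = -0.62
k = 16.60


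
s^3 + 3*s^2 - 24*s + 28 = (s - 2)^2*(s + 7)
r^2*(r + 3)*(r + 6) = r^4 + 9*r^3 + 18*r^2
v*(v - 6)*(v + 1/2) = v^3 - 11*v^2/2 - 3*v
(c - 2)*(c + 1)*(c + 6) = c^3 + 5*c^2 - 8*c - 12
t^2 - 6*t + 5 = (t - 5)*(t - 1)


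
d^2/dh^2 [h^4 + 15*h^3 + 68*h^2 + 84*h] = 12*h^2 + 90*h + 136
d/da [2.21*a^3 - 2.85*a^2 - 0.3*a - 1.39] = 6.63*a^2 - 5.7*a - 0.3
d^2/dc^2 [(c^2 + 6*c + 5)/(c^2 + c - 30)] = 10*(c^3 + 21*c^2 + 111*c + 247)/(c^6 + 3*c^5 - 87*c^4 - 179*c^3 + 2610*c^2 + 2700*c - 27000)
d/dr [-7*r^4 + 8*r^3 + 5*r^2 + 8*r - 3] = -28*r^3 + 24*r^2 + 10*r + 8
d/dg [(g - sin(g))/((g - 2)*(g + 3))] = ((1 - cos(g))*(g - 2)*(g + 3) + (-g + sin(g))*(g - 2) + (-g + sin(g))*(g + 3))/((g - 2)^2*(g + 3)^2)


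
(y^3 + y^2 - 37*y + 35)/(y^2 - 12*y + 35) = (y^2 + 6*y - 7)/(y - 7)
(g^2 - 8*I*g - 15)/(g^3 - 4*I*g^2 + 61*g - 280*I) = (g - 3*I)/(g^2 + I*g + 56)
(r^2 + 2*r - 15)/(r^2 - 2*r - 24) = (-r^2 - 2*r + 15)/(-r^2 + 2*r + 24)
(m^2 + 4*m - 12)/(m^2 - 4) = (m + 6)/(m + 2)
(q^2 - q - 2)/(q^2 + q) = (q - 2)/q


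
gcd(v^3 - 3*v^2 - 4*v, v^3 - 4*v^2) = v^2 - 4*v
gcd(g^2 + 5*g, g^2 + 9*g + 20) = g + 5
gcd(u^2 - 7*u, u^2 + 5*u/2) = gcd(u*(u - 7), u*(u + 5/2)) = u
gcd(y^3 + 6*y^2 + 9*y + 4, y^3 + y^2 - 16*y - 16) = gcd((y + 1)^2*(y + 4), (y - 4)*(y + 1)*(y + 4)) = y^2 + 5*y + 4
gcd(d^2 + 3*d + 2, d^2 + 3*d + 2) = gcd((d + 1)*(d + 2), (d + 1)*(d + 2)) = d^2 + 3*d + 2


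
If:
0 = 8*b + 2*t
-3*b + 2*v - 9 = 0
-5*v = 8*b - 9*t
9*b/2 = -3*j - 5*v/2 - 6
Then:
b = -45/103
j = -937/206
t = 180/103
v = 396/103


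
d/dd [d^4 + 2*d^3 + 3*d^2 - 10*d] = 4*d^3 + 6*d^2 + 6*d - 10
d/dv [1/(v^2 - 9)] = -2*v/(v^2 - 9)^2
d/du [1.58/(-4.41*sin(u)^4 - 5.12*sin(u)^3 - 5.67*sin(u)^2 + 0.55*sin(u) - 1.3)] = (27.8712*sin(u)^3 + 24.2688*sin(u)^2 + 17.9172*sin(u) - 0.869)*cos(u)/(4.41*sin(u)^4 + 5.12*sin(u)^3 + 5.67*sin(u)^2 - 0.55*sin(u) + 1.3)^2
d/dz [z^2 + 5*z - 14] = 2*z + 5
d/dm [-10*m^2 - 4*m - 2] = -20*m - 4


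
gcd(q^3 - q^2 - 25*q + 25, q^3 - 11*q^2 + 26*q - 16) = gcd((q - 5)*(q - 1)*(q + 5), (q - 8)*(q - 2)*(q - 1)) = q - 1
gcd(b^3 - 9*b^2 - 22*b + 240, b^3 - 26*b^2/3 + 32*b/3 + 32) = b - 6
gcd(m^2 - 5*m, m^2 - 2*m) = m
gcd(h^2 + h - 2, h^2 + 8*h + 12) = h + 2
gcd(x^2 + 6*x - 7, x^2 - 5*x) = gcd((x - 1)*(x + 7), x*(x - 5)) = 1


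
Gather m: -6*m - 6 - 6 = -6*m - 12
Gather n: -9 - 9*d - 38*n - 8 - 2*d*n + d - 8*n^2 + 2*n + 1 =-8*d - 8*n^2 + n*(-2*d - 36) - 16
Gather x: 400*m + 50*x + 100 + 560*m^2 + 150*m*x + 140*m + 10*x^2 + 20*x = 560*m^2 + 540*m + 10*x^2 + x*(150*m + 70) + 100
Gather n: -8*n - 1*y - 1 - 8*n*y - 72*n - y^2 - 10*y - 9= n*(-8*y - 80) - y^2 - 11*y - 10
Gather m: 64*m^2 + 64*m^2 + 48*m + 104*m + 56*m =128*m^2 + 208*m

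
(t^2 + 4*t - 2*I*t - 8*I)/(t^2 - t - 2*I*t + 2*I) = (t + 4)/(t - 1)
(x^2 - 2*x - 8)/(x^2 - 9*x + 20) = (x + 2)/(x - 5)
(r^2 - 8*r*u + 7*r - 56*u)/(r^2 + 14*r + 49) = (r - 8*u)/(r + 7)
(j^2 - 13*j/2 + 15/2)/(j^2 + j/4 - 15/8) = 4*(2*j^2 - 13*j + 15)/(8*j^2 + 2*j - 15)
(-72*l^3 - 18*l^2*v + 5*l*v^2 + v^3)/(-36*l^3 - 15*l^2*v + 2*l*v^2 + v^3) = (6*l + v)/(3*l + v)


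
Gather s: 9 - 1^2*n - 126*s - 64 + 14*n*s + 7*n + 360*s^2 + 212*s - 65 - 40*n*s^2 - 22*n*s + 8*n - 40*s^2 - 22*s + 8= 14*n + s^2*(320 - 40*n) + s*(64 - 8*n) - 112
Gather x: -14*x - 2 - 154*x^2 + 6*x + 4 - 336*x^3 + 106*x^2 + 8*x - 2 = -336*x^3 - 48*x^2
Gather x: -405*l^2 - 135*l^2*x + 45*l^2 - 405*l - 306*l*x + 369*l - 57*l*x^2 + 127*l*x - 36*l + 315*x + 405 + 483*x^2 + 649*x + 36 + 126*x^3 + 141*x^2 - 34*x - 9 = -360*l^2 - 72*l + 126*x^3 + x^2*(624 - 57*l) + x*(-135*l^2 - 179*l + 930) + 432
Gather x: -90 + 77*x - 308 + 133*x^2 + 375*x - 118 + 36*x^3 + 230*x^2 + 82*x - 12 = 36*x^3 + 363*x^2 + 534*x - 528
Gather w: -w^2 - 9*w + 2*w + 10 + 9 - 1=-w^2 - 7*w + 18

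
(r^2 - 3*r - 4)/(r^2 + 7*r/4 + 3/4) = 4*(r - 4)/(4*r + 3)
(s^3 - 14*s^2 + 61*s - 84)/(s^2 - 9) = (s^2 - 11*s + 28)/(s + 3)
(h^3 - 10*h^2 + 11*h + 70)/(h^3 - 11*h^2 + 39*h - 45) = (h^2 - 5*h - 14)/(h^2 - 6*h + 9)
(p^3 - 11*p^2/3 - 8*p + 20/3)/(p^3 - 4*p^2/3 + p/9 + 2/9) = 3*(p^2 - 3*p - 10)/(3*p^2 - 2*p - 1)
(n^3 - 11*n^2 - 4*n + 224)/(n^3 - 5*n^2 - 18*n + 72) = (n^2 - 15*n + 56)/(n^2 - 9*n + 18)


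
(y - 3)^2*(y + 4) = y^3 - 2*y^2 - 15*y + 36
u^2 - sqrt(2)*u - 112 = (u - 8*sqrt(2))*(u + 7*sqrt(2))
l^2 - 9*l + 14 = (l - 7)*(l - 2)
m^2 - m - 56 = (m - 8)*(m + 7)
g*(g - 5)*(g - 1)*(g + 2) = g^4 - 4*g^3 - 7*g^2 + 10*g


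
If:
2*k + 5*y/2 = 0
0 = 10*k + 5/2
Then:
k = -1/4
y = 1/5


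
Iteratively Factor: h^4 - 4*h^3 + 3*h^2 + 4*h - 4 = (h - 2)*(h^3 - 2*h^2 - h + 2) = (h - 2)*(h - 1)*(h^2 - h - 2) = (h - 2)^2*(h - 1)*(h + 1)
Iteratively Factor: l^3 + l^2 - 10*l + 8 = (l - 2)*(l^2 + 3*l - 4) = (l - 2)*(l - 1)*(l + 4)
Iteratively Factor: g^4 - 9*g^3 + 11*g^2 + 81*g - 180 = (g + 3)*(g^3 - 12*g^2 + 47*g - 60) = (g - 5)*(g + 3)*(g^2 - 7*g + 12) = (g - 5)*(g - 3)*(g + 3)*(g - 4)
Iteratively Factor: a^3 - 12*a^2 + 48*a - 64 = (a - 4)*(a^2 - 8*a + 16) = (a - 4)^2*(a - 4)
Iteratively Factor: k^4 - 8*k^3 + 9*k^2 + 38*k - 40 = (k - 5)*(k^3 - 3*k^2 - 6*k + 8) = (k - 5)*(k - 1)*(k^2 - 2*k - 8) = (k - 5)*(k - 1)*(k + 2)*(k - 4)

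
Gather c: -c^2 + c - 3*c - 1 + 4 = -c^2 - 2*c + 3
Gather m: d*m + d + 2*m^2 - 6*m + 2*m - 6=d + 2*m^2 + m*(d - 4) - 6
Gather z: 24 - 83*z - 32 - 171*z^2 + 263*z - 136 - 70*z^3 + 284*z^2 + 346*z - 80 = -70*z^3 + 113*z^2 + 526*z - 224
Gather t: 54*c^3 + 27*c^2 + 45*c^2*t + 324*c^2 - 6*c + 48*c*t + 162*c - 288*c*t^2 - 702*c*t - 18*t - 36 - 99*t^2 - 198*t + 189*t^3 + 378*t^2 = 54*c^3 + 351*c^2 + 156*c + 189*t^3 + t^2*(279 - 288*c) + t*(45*c^2 - 654*c - 216) - 36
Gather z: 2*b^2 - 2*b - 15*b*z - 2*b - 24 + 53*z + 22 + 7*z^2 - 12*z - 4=2*b^2 - 4*b + 7*z^2 + z*(41 - 15*b) - 6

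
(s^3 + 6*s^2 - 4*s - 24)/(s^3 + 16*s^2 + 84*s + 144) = (s^2 - 4)/(s^2 + 10*s + 24)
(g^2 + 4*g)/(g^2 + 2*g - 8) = g/(g - 2)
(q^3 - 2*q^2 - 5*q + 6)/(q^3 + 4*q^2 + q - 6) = (q - 3)/(q + 3)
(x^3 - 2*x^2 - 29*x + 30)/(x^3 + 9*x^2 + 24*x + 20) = (x^2 - 7*x + 6)/(x^2 + 4*x + 4)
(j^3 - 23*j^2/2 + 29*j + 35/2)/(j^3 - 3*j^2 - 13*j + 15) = (2*j^2 - 13*j - 7)/(2*(j^2 + 2*j - 3))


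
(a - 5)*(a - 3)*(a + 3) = a^3 - 5*a^2 - 9*a + 45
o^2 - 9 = (o - 3)*(o + 3)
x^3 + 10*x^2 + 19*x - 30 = (x - 1)*(x + 5)*(x + 6)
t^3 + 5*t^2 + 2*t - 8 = (t - 1)*(t + 2)*(t + 4)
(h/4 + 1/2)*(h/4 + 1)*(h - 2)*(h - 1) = h^4/16 + 3*h^3/16 - h^2/2 - 3*h/4 + 1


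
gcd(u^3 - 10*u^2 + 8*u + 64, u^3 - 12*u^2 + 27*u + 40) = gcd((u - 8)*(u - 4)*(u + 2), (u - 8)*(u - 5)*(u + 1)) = u - 8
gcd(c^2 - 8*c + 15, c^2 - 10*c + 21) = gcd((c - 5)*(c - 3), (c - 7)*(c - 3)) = c - 3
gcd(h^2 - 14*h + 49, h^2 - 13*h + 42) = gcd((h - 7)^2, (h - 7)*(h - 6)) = h - 7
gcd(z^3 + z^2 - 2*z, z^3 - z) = z^2 - z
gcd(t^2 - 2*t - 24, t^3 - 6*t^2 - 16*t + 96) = t^2 - 2*t - 24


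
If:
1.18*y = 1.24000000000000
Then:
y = 1.05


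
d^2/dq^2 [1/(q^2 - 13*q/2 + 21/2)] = 4*(-4*q^2 + 26*q + (4*q - 13)^2 - 42)/(2*q^2 - 13*q + 21)^3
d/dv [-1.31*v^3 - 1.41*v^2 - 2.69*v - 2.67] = -3.93*v^2 - 2.82*v - 2.69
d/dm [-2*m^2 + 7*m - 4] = 7 - 4*m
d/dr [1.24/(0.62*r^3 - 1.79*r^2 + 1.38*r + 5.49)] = (-2.3064*r^2 + 4.4392*r - 1.7112)/(0.62*r^3 - 1.79*r^2 + 1.38*r + 5.49)^2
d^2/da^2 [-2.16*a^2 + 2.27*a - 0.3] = -4.32000000000000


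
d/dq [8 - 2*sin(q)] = -2*cos(q)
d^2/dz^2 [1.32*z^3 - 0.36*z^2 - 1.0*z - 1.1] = 7.92*z - 0.72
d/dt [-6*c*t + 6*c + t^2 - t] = -6*c + 2*t - 1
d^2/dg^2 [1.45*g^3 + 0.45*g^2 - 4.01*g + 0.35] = 8.7*g + 0.9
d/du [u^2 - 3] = 2*u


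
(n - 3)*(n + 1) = n^2 - 2*n - 3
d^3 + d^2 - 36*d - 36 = (d - 6)*(d + 1)*(d + 6)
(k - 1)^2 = k^2 - 2*k + 1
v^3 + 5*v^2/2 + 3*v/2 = v*(v + 1)*(v + 3/2)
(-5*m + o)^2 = 25*m^2 - 10*m*o + o^2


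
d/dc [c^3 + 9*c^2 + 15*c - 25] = 3*c^2 + 18*c + 15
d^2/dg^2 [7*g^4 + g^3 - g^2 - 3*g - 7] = 84*g^2 + 6*g - 2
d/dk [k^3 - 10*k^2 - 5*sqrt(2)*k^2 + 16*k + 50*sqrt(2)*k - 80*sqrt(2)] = 3*k^2 - 20*k - 10*sqrt(2)*k + 16 + 50*sqrt(2)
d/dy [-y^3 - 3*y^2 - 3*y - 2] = -3*y^2 - 6*y - 3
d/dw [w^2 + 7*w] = 2*w + 7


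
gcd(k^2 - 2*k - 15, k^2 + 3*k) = k + 3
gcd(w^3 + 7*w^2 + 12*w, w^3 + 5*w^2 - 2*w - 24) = w^2 + 7*w + 12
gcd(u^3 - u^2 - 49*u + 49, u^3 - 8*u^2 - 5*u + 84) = u - 7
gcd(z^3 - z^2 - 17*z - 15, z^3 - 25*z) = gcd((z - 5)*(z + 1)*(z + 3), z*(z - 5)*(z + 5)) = z - 5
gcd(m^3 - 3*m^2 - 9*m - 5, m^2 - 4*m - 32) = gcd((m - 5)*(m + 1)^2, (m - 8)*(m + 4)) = 1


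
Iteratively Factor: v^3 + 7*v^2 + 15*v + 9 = (v + 3)*(v^2 + 4*v + 3) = (v + 3)^2*(v + 1)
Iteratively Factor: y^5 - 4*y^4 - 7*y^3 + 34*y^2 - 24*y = (y - 4)*(y^4 - 7*y^2 + 6*y) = (y - 4)*(y - 1)*(y^3 + y^2 - 6*y) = (y - 4)*(y - 2)*(y - 1)*(y^2 + 3*y) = y*(y - 4)*(y - 2)*(y - 1)*(y + 3)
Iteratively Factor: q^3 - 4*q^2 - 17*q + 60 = (q - 3)*(q^2 - q - 20) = (q - 3)*(q + 4)*(q - 5)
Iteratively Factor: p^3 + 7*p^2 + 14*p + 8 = (p + 2)*(p^2 + 5*p + 4) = (p + 1)*(p + 2)*(p + 4)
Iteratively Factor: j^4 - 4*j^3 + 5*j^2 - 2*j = (j - 2)*(j^3 - 2*j^2 + j) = j*(j - 2)*(j^2 - 2*j + 1) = j*(j - 2)*(j - 1)*(j - 1)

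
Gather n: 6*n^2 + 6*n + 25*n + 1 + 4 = 6*n^2 + 31*n + 5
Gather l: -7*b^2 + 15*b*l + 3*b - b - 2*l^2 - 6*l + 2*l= -7*b^2 + 2*b - 2*l^2 + l*(15*b - 4)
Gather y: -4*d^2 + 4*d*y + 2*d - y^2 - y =-4*d^2 + 2*d - y^2 + y*(4*d - 1)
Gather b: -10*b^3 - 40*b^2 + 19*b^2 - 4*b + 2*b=-10*b^3 - 21*b^2 - 2*b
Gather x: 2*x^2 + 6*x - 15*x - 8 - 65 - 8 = 2*x^2 - 9*x - 81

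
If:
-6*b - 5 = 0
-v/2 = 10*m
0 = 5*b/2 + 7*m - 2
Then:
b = -5/6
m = 7/12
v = -35/3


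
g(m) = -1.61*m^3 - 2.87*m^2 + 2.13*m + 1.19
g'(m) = -4.83*m^2 - 5.74*m + 2.13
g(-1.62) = -2.95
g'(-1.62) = -1.25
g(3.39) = -87.29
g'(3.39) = -72.84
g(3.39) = -87.29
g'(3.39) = -72.84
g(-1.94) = -1.99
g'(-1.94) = -4.91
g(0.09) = 1.36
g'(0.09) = 1.57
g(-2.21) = -0.16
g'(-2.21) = -8.77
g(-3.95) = 47.22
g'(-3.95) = -50.56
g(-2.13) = -0.81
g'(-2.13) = -7.56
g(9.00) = -1385.80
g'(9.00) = -440.76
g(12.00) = -3168.61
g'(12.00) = -762.27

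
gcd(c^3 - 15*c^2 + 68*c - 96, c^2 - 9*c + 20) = c - 4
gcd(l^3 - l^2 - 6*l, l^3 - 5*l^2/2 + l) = l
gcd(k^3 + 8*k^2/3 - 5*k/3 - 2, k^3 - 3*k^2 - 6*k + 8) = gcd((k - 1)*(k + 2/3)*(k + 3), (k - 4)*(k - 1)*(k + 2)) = k - 1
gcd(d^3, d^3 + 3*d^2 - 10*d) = d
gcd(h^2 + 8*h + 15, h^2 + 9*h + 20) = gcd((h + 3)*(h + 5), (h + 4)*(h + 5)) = h + 5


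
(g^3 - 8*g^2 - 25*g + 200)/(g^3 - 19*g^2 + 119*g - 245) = (g^2 - 3*g - 40)/(g^2 - 14*g + 49)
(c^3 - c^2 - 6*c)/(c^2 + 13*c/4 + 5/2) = 4*c*(c - 3)/(4*c + 5)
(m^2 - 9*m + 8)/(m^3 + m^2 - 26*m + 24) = (m - 8)/(m^2 + 2*m - 24)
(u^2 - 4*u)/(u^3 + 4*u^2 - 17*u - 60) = u/(u^2 + 8*u + 15)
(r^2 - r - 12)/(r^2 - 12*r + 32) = (r + 3)/(r - 8)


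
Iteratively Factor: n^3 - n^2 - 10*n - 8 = (n + 1)*(n^2 - 2*n - 8) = (n + 1)*(n + 2)*(n - 4)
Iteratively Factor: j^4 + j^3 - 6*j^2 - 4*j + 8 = (j + 2)*(j^3 - j^2 - 4*j + 4) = (j - 2)*(j + 2)*(j^2 + j - 2) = (j - 2)*(j + 2)^2*(j - 1)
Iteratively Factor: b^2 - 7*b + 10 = (b - 5)*(b - 2)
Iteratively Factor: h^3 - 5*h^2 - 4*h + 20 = (h - 2)*(h^2 - 3*h - 10) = (h - 5)*(h - 2)*(h + 2)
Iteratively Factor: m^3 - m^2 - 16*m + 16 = (m - 1)*(m^2 - 16) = (m - 4)*(m - 1)*(m + 4)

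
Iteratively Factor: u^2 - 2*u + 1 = (u - 1)*(u - 1)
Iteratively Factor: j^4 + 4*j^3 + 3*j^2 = (j)*(j^3 + 4*j^2 + 3*j) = j^2*(j^2 + 4*j + 3) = j^2*(j + 1)*(j + 3)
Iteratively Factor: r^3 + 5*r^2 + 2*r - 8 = (r + 2)*(r^2 + 3*r - 4) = (r + 2)*(r + 4)*(r - 1)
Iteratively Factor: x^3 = (x)*(x^2) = x^2*(x)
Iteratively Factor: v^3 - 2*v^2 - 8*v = (v + 2)*(v^2 - 4*v) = (v - 4)*(v + 2)*(v)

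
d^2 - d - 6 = (d - 3)*(d + 2)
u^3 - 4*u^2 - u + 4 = (u - 4)*(u - 1)*(u + 1)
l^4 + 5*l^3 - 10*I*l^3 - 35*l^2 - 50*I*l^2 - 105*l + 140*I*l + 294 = (l - 2)*(l + 7)*(l - 7*I)*(l - 3*I)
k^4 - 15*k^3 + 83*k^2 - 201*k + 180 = (k - 5)*(k - 4)*(k - 3)^2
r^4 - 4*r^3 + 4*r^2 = r^2*(r - 2)^2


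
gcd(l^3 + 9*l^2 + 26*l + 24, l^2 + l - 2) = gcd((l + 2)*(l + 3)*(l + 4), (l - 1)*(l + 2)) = l + 2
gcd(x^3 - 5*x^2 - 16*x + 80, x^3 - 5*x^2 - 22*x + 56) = x + 4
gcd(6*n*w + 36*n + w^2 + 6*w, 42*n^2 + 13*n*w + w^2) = 6*n + w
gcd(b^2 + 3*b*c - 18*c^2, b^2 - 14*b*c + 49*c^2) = 1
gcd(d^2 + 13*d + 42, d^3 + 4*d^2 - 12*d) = d + 6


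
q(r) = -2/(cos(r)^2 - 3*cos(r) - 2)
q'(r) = -2*(2*sin(r)*cos(r) - 3*sin(r))/(cos(r)^2 - 3*cos(r) - 2)^2 = 2*(3 - 2*cos(r))*sin(r)/(sin(r)^2 + 3*cos(r) + 1)^2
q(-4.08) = -16.31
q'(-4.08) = 448.95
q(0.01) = 0.50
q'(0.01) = 0.00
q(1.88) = 2.01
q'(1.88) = 6.95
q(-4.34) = 2.58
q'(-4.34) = 11.53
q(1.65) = 1.14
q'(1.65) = 2.04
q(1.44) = 0.84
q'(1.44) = 0.96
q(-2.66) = -1.38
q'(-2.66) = -2.12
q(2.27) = -5.80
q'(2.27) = 55.12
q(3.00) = -1.03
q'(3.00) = 0.37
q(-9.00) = -1.28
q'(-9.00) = -1.63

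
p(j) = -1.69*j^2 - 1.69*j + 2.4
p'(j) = -3.38*j - 1.69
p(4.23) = -34.99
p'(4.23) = -15.99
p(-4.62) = -25.86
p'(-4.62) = 13.93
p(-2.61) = -4.70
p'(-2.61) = 7.13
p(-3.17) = -9.23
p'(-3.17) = 9.02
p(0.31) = 1.71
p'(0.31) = -2.74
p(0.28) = 1.79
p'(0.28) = -2.64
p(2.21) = -9.59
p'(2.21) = -9.16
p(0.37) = 1.54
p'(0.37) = -2.94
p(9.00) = -149.70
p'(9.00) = -32.11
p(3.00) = -17.88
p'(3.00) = -11.83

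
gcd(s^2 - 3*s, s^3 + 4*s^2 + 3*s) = s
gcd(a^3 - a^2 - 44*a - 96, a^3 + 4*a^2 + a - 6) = a + 3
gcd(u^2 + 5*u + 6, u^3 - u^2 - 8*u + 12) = u + 3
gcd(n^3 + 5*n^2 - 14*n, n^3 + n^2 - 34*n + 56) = n^2 + 5*n - 14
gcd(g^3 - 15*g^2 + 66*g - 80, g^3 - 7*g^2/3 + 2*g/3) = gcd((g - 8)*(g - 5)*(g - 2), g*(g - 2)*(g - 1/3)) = g - 2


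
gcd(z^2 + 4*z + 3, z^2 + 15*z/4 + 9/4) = z + 3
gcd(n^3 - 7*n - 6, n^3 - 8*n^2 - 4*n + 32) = n + 2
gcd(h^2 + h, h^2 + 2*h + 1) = h + 1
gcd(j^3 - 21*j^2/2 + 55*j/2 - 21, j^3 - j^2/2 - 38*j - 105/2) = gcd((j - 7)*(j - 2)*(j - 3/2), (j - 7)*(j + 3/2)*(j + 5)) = j - 7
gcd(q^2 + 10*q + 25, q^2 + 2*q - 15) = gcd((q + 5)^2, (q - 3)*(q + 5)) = q + 5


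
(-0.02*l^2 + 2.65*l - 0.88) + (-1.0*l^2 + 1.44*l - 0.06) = -1.02*l^2 + 4.09*l - 0.94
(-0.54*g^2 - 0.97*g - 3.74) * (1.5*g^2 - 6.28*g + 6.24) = -0.81*g^4 + 1.9362*g^3 - 2.888*g^2 + 17.4344*g - 23.3376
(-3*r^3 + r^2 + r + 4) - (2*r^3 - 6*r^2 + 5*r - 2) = -5*r^3 + 7*r^2 - 4*r + 6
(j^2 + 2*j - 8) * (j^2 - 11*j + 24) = j^4 - 9*j^3 - 6*j^2 + 136*j - 192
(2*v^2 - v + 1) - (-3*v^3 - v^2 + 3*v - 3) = 3*v^3 + 3*v^2 - 4*v + 4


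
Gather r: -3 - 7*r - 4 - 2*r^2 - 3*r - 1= -2*r^2 - 10*r - 8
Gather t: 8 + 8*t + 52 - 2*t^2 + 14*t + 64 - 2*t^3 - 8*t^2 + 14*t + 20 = -2*t^3 - 10*t^2 + 36*t + 144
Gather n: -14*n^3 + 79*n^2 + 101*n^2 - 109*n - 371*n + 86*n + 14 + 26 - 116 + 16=-14*n^3 + 180*n^2 - 394*n - 60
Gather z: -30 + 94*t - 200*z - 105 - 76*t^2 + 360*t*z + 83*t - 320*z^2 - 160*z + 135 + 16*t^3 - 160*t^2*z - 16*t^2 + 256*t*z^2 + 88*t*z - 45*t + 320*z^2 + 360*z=16*t^3 - 92*t^2 + 256*t*z^2 + 132*t + z*(-160*t^2 + 448*t)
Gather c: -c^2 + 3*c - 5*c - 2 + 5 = -c^2 - 2*c + 3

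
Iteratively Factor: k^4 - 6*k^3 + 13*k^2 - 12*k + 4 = (k - 1)*(k^3 - 5*k^2 + 8*k - 4) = (k - 2)*(k - 1)*(k^2 - 3*k + 2) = (k - 2)^2*(k - 1)*(k - 1)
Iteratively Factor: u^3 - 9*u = (u + 3)*(u^2 - 3*u) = u*(u + 3)*(u - 3)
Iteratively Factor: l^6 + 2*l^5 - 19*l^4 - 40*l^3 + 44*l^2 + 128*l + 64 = (l - 4)*(l^5 + 6*l^4 + 5*l^3 - 20*l^2 - 36*l - 16) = (l - 4)*(l + 2)*(l^4 + 4*l^3 - 3*l^2 - 14*l - 8) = (l - 4)*(l + 1)*(l + 2)*(l^3 + 3*l^2 - 6*l - 8) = (l - 4)*(l + 1)*(l + 2)*(l + 4)*(l^2 - l - 2) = (l - 4)*(l + 1)^2*(l + 2)*(l + 4)*(l - 2)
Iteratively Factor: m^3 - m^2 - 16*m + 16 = (m + 4)*(m^2 - 5*m + 4) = (m - 4)*(m + 4)*(m - 1)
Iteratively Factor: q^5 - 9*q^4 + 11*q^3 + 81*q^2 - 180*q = (q - 5)*(q^4 - 4*q^3 - 9*q^2 + 36*q) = (q - 5)*(q - 3)*(q^3 - q^2 - 12*q) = (q - 5)*(q - 4)*(q - 3)*(q^2 + 3*q) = q*(q - 5)*(q - 4)*(q - 3)*(q + 3)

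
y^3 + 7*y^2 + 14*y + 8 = (y + 1)*(y + 2)*(y + 4)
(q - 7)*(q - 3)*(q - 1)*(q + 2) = q^4 - 9*q^3 + 9*q^2 + 41*q - 42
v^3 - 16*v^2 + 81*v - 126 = (v - 7)*(v - 6)*(v - 3)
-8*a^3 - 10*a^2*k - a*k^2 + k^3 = (-4*a + k)*(a + k)*(2*a + k)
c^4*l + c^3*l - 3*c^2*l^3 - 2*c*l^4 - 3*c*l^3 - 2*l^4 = (c - 2*l)*(c + l)^2*(c*l + l)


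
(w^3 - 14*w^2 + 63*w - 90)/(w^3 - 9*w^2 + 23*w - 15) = (w - 6)/(w - 1)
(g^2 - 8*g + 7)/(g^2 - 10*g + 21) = (g - 1)/(g - 3)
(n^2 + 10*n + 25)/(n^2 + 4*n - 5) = (n + 5)/(n - 1)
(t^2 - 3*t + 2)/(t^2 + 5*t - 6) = (t - 2)/(t + 6)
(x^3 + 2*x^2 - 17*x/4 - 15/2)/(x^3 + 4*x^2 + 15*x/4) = (x - 2)/x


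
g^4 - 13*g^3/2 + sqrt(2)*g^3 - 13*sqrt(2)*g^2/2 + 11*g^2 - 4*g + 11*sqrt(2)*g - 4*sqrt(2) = (g - 4)*(g - 2)*(g - 1/2)*(g + sqrt(2))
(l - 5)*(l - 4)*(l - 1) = l^3 - 10*l^2 + 29*l - 20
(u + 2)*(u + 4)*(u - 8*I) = u^3 + 6*u^2 - 8*I*u^2 + 8*u - 48*I*u - 64*I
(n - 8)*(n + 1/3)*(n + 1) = n^3 - 20*n^2/3 - 31*n/3 - 8/3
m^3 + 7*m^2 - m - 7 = (m - 1)*(m + 1)*(m + 7)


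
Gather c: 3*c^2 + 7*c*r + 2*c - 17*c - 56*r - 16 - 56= 3*c^2 + c*(7*r - 15) - 56*r - 72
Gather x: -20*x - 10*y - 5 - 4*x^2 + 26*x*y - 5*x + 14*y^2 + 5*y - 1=-4*x^2 + x*(26*y - 25) + 14*y^2 - 5*y - 6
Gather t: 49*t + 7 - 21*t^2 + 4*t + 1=-21*t^2 + 53*t + 8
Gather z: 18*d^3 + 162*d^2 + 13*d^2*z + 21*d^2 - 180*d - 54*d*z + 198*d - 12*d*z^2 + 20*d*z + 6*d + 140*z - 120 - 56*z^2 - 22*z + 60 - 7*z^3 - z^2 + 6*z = 18*d^3 + 183*d^2 + 24*d - 7*z^3 + z^2*(-12*d - 57) + z*(13*d^2 - 34*d + 124) - 60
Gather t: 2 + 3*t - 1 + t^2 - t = t^2 + 2*t + 1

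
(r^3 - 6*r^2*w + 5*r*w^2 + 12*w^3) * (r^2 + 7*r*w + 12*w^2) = r^5 + r^4*w - 25*r^3*w^2 - 25*r^2*w^3 + 144*r*w^4 + 144*w^5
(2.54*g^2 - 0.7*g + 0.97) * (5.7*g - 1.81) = 14.478*g^3 - 8.5874*g^2 + 6.796*g - 1.7557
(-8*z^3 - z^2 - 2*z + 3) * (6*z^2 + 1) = -48*z^5 - 6*z^4 - 20*z^3 + 17*z^2 - 2*z + 3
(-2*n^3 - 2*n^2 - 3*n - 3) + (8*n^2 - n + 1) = -2*n^3 + 6*n^2 - 4*n - 2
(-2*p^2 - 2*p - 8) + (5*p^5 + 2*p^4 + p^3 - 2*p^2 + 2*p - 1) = 5*p^5 + 2*p^4 + p^3 - 4*p^2 - 9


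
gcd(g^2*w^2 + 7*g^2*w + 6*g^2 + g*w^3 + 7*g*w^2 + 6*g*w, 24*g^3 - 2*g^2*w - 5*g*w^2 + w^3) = 1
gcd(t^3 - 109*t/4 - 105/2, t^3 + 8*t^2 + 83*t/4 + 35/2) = t^2 + 6*t + 35/4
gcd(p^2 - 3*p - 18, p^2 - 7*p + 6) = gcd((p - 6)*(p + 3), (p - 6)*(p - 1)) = p - 6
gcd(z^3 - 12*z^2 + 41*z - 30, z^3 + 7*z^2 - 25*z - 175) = z - 5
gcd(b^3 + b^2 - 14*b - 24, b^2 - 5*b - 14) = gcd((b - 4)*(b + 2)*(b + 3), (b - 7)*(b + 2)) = b + 2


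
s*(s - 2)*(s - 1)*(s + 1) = s^4 - 2*s^3 - s^2 + 2*s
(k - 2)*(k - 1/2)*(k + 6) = k^3 + 7*k^2/2 - 14*k + 6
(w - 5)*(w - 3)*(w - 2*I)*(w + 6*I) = w^4 - 8*w^3 + 4*I*w^3 + 27*w^2 - 32*I*w^2 - 96*w + 60*I*w + 180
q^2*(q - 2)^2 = q^4 - 4*q^3 + 4*q^2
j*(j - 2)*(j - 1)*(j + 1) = j^4 - 2*j^3 - j^2 + 2*j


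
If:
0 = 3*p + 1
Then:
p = -1/3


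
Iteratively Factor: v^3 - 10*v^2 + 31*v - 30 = (v - 3)*(v^2 - 7*v + 10) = (v - 3)*(v - 2)*(v - 5)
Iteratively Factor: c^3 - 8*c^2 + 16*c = (c - 4)*(c^2 - 4*c) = c*(c - 4)*(c - 4)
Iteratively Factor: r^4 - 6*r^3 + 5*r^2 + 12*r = (r - 3)*(r^3 - 3*r^2 - 4*r) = r*(r - 3)*(r^2 - 3*r - 4) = r*(r - 3)*(r + 1)*(r - 4)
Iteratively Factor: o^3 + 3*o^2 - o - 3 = (o - 1)*(o^2 + 4*o + 3) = (o - 1)*(o + 3)*(o + 1)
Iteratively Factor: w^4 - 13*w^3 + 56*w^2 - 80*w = (w)*(w^3 - 13*w^2 + 56*w - 80) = w*(w - 5)*(w^2 - 8*w + 16) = w*(w - 5)*(w - 4)*(w - 4)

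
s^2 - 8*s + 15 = (s - 5)*(s - 3)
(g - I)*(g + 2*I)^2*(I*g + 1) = I*g^4 - 2*g^3 + 3*I*g^2 - 4*g + 4*I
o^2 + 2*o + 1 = (o + 1)^2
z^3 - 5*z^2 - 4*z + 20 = (z - 5)*(z - 2)*(z + 2)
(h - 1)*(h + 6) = h^2 + 5*h - 6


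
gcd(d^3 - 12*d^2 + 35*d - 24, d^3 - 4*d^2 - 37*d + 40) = d^2 - 9*d + 8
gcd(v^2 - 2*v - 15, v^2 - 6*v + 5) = v - 5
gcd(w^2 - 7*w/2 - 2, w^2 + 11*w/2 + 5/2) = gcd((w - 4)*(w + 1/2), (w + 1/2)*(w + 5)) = w + 1/2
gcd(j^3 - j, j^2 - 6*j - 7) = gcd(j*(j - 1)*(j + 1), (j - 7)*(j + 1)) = j + 1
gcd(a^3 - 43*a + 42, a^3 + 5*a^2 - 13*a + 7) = a^2 + 6*a - 7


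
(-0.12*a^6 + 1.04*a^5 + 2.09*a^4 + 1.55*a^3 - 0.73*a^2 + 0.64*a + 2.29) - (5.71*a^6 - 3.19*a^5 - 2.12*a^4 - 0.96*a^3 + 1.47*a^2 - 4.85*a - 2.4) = -5.83*a^6 + 4.23*a^5 + 4.21*a^4 + 2.51*a^3 - 2.2*a^2 + 5.49*a + 4.69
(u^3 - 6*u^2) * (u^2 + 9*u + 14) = u^5 + 3*u^4 - 40*u^3 - 84*u^2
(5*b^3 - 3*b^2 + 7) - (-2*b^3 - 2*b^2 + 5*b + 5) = 7*b^3 - b^2 - 5*b + 2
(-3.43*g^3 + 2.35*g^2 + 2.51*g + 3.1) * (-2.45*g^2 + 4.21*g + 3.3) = 8.4035*g^5 - 20.1978*g^4 - 7.575*g^3 + 10.7271*g^2 + 21.334*g + 10.23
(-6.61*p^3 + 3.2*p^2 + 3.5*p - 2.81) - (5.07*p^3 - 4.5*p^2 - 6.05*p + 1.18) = -11.68*p^3 + 7.7*p^2 + 9.55*p - 3.99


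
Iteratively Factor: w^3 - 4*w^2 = (w)*(w^2 - 4*w) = w*(w - 4)*(w)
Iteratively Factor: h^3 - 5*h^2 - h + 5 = (h - 1)*(h^2 - 4*h - 5) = (h - 5)*(h - 1)*(h + 1)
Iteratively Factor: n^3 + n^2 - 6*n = (n + 3)*(n^2 - 2*n) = (n - 2)*(n + 3)*(n)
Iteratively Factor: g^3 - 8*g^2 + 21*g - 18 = (g - 2)*(g^2 - 6*g + 9) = (g - 3)*(g - 2)*(g - 3)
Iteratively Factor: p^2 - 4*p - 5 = (p - 5)*(p + 1)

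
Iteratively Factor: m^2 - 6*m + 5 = (m - 1)*(m - 5)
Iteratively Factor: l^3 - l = (l)*(l^2 - 1) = l*(l - 1)*(l + 1)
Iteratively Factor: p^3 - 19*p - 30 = (p - 5)*(p^2 + 5*p + 6) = (p - 5)*(p + 2)*(p + 3)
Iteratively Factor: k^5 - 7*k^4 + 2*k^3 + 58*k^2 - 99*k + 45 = (k - 3)*(k^4 - 4*k^3 - 10*k^2 + 28*k - 15) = (k - 3)*(k - 1)*(k^3 - 3*k^2 - 13*k + 15) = (k - 5)*(k - 3)*(k - 1)*(k^2 + 2*k - 3) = (k - 5)*(k - 3)*(k - 1)^2*(k + 3)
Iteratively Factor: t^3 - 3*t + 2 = (t - 1)*(t^2 + t - 2) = (t - 1)^2*(t + 2)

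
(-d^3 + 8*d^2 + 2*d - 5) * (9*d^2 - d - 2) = -9*d^5 + 73*d^4 + 12*d^3 - 63*d^2 + d + 10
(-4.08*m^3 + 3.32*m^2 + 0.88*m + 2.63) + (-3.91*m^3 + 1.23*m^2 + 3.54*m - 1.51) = -7.99*m^3 + 4.55*m^2 + 4.42*m + 1.12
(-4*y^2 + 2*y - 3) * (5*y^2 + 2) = -20*y^4 + 10*y^3 - 23*y^2 + 4*y - 6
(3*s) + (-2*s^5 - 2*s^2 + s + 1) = -2*s^5 - 2*s^2 + 4*s + 1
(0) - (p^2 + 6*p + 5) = -p^2 - 6*p - 5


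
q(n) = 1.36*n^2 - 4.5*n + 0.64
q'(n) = 2.72*n - 4.5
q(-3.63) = 34.90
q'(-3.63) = -14.37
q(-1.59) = 11.23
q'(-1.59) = -8.82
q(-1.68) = 12.04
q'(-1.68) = -9.07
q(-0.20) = 1.59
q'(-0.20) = -5.04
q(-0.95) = 6.14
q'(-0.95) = -7.08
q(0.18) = -0.13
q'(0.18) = -4.01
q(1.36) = -2.96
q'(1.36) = -0.80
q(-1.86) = 13.72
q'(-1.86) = -9.56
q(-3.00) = 26.38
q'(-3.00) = -12.66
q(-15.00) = 374.14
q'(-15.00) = -45.30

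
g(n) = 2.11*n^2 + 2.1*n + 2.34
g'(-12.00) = -48.54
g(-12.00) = 280.98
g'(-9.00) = -35.88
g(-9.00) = 154.35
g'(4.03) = 19.11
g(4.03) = 45.07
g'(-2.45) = -8.24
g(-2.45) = 9.86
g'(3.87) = 18.43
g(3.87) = 42.07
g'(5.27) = 24.34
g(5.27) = 72.01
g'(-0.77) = -1.15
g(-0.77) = 1.97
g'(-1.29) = -3.34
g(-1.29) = 3.14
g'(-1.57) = -4.53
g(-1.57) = 4.24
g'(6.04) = 27.59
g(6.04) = 92.00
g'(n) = 4.22*n + 2.1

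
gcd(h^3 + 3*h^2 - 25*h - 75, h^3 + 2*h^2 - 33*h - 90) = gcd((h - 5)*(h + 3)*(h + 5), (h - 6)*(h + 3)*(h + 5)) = h^2 + 8*h + 15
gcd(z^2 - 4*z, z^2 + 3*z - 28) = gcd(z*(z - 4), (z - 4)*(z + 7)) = z - 4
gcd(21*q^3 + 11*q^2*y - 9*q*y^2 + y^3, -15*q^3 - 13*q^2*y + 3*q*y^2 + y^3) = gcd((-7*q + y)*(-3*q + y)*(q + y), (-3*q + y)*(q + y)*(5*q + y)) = -3*q^2 - 2*q*y + y^2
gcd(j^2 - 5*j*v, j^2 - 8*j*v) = j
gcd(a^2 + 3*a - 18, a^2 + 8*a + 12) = a + 6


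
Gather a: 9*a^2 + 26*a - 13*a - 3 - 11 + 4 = 9*a^2 + 13*a - 10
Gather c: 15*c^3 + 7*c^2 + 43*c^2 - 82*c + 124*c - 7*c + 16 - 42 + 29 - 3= 15*c^3 + 50*c^2 + 35*c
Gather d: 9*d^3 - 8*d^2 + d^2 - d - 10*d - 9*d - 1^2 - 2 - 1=9*d^3 - 7*d^2 - 20*d - 4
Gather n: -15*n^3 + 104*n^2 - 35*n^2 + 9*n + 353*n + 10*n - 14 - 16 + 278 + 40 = -15*n^3 + 69*n^2 + 372*n + 288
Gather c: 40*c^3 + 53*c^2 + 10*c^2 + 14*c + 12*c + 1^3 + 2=40*c^3 + 63*c^2 + 26*c + 3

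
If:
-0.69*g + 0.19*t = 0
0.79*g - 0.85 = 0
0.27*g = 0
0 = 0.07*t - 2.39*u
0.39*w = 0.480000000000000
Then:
No Solution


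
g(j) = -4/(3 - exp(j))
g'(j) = -4*exp(j)/(3 - exp(j))^2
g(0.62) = -3.51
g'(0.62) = -5.71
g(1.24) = 8.78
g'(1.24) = -66.59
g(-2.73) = -1.36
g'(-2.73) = -0.03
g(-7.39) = -1.33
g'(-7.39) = -0.00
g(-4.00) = -1.34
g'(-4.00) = -0.01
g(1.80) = 1.31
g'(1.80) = -2.60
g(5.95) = 0.01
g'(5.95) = -0.01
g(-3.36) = -1.35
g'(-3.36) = -0.02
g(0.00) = -2.00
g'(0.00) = -1.00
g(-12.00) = -1.33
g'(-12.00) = 0.00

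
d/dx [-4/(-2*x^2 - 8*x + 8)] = 4*(-x - 2)/(x^2 + 4*x - 4)^2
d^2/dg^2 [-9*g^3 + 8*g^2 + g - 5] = 16 - 54*g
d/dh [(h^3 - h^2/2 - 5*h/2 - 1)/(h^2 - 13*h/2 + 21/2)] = (4*h^4 - 52*h^3 + 149*h^2 - 34*h - 131)/(4*h^4 - 52*h^3 + 253*h^2 - 546*h + 441)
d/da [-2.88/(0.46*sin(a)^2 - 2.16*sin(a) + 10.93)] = (2.6496*sin(a) - 6.2208)*cos(a)/(0.46*sin(a)^2 - 2.16*sin(a) + 10.93)^2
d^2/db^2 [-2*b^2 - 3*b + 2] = -4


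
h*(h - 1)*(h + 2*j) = h^3 + 2*h^2*j - h^2 - 2*h*j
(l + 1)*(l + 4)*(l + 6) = l^3 + 11*l^2 + 34*l + 24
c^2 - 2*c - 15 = (c - 5)*(c + 3)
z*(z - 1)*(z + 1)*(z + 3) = z^4 + 3*z^3 - z^2 - 3*z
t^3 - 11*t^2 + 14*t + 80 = (t - 8)*(t - 5)*(t + 2)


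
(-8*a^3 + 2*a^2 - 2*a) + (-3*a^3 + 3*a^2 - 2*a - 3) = -11*a^3 + 5*a^2 - 4*a - 3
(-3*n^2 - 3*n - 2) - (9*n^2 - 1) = -12*n^2 - 3*n - 1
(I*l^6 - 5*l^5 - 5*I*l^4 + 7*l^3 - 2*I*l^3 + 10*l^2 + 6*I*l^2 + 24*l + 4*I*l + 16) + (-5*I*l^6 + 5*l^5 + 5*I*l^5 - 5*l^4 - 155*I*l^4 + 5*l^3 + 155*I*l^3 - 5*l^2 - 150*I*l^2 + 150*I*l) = -4*I*l^6 + 5*I*l^5 - 5*l^4 - 160*I*l^4 + 12*l^3 + 153*I*l^3 + 5*l^2 - 144*I*l^2 + 24*l + 154*I*l + 16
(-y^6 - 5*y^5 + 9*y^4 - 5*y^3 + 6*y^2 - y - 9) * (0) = 0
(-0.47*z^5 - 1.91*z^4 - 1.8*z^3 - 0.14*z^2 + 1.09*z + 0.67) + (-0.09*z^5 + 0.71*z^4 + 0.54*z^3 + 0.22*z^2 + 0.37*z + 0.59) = -0.56*z^5 - 1.2*z^4 - 1.26*z^3 + 0.08*z^2 + 1.46*z + 1.26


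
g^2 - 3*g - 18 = (g - 6)*(g + 3)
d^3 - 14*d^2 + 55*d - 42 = (d - 7)*(d - 6)*(d - 1)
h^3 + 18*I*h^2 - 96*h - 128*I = (h + 2*I)*(h + 8*I)^2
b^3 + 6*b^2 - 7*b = b*(b - 1)*(b + 7)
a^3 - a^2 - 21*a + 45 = (a - 3)^2*(a + 5)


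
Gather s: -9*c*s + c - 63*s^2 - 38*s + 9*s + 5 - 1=c - 63*s^2 + s*(-9*c - 29) + 4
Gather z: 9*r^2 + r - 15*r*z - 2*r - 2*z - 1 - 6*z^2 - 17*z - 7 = 9*r^2 - r - 6*z^2 + z*(-15*r - 19) - 8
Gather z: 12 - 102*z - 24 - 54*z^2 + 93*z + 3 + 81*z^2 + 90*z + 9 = 27*z^2 + 81*z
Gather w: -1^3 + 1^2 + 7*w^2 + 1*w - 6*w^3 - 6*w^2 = -6*w^3 + w^2 + w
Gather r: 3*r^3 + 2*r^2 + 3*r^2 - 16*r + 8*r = 3*r^3 + 5*r^2 - 8*r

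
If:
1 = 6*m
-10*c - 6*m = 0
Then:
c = -1/10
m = 1/6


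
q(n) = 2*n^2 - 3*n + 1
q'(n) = 4*n - 3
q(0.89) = -0.09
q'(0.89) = 0.56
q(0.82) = -0.12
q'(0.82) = 0.28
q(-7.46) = 134.68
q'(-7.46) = -32.84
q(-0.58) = 3.41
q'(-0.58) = -5.32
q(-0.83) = 4.87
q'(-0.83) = -6.32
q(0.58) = -0.07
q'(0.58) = -0.68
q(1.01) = 0.01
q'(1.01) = 1.04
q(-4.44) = 53.75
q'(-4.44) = -20.76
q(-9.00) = 190.00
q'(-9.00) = -39.00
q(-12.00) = 325.00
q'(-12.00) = -51.00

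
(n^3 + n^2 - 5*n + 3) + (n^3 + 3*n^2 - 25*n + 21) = 2*n^3 + 4*n^2 - 30*n + 24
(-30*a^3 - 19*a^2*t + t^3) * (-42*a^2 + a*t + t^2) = 1260*a^5 + 768*a^4*t - 49*a^3*t^2 - 61*a^2*t^3 + a*t^4 + t^5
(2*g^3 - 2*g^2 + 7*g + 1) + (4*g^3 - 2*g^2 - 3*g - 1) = 6*g^3 - 4*g^2 + 4*g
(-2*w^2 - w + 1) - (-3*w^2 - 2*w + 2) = w^2 + w - 1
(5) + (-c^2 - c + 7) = -c^2 - c + 12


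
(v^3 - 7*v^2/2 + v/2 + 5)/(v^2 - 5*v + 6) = (2*v^2 - 3*v - 5)/(2*(v - 3))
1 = 1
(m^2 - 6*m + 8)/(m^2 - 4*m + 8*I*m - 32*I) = (m - 2)/(m + 8*I)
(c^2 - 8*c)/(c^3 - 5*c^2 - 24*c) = 1/(c + 3)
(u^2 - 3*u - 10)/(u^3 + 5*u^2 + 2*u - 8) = (u - 5)/(u^2 + 3*u - 4)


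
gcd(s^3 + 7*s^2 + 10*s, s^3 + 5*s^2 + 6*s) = s^2 + 2*s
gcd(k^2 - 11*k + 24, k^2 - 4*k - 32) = k - 8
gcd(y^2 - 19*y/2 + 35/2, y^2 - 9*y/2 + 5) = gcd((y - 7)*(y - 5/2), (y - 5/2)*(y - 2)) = y - 5/2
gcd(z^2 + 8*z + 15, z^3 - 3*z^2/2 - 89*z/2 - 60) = z + 5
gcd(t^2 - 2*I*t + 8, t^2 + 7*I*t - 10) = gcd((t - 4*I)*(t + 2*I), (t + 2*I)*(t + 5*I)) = t + 2*I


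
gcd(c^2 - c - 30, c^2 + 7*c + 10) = c + 5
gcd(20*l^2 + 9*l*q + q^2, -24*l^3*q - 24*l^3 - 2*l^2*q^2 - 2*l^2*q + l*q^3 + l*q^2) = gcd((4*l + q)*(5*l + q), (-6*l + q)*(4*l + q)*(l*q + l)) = 4*l + q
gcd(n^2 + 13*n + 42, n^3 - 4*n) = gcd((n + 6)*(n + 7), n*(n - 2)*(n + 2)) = 1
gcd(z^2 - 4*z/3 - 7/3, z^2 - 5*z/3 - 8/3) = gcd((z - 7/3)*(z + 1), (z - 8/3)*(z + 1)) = z + 1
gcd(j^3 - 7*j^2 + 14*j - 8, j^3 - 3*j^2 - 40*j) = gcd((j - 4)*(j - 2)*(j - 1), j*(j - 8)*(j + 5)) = 1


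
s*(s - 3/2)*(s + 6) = s^3 + 9*s^2/2 - 9*s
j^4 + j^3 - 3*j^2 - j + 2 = (j - 1)^2*(j + 1)*(j + 2)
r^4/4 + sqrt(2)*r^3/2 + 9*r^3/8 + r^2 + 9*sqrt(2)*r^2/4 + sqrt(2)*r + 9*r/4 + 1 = (r/2 + sqrt(2)/2)^2*(r + 1/2)*(r + 4)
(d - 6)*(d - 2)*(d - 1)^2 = d^4 - 10*d^3 + 29*d^2 - 32*d + 12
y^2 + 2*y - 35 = (y - 5)*(y + 7)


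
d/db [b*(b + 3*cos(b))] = -3*b*sin(b) + 2*b + 3*cos(b)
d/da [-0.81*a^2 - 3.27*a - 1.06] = -1.62*a - 3.27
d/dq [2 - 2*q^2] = -4*q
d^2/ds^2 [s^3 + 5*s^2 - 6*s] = 6*s + 10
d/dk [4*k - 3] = 4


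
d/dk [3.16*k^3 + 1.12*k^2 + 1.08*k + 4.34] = 9.48*k^2 + 2.24*k + 1.08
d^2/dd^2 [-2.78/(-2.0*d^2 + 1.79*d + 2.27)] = (22.24*d^2 - 19.9048*d - 2.78*(4.0*d - 1.79)*(8.0*d - 3.58) - 25.2424)/(-2.0*d^2 + 1.79*d + 2.27)^3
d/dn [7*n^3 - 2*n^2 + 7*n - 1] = 21*n^2 - 4*n + 7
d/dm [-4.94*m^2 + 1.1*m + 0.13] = 1.1 - 9.88*m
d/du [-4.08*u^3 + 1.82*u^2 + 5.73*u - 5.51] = -12.24*u^2 + 3.64*u + 5.73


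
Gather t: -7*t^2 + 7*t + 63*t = -7*t^2 + 70*t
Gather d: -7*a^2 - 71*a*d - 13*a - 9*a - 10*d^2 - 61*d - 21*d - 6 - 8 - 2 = -7*a^2 - 22*a - 10*d^2 + d*(-71*a - 82) - 16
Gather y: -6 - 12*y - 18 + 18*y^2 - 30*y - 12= 18*y^2 - 42*y - 36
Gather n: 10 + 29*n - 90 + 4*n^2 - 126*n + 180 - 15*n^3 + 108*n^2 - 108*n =-15*n^3 + 112*n^2 - 205*n + 100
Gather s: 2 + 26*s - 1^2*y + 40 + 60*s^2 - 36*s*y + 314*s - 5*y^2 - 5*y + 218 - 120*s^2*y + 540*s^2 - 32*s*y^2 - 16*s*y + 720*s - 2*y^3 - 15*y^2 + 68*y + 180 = s^2*(600 - 120*y) + s*(-32*y^2 - 52*y + 1060) - 2*y^3 - 20*y^2 + 62*y + 440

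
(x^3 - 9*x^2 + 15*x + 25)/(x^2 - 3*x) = (x^3 - 9*x^2 + 15*x + 25)/(x*(x - 3))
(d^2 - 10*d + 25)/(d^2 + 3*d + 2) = (d^2 - 10*d + 25)/(d^2 + 3*d + 2)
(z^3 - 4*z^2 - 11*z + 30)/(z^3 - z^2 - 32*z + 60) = (z + 3)/(z + 6)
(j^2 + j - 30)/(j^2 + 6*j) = (j - 5)/j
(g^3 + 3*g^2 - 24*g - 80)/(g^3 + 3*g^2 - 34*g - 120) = (g^2 - g - 20)/(g^2 - g - 30)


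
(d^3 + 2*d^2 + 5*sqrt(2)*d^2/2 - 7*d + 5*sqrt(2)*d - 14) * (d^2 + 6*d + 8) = d^5 + 5*sqrt(2)*d^4/2 + 8*d^4 + 13*d^3 + 20*sqrt(2)*d^3 - 40*d^2 + 50*sqrt(2)*d^2 - 140*d + 40*sqrt(2)*d - 112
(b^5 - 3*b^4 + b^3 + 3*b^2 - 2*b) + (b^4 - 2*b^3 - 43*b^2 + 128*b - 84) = b^5 - 2*b^4 - b^3 - 40*b^2 + 126*b - 84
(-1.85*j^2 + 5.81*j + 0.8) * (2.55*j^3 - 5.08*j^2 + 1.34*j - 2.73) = -4.7175*j^5 + 24.2135*j^4 - 29.9538*j^3 + 8.7719*j^2 - 14.7893*j - 2.184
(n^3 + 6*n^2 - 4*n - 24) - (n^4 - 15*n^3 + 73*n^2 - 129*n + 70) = -n^4 + 16*n^3 - 67*n^2 + 125*n - 94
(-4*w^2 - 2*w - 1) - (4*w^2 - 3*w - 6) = -8*w^2 + w + 5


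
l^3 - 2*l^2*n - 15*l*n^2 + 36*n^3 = (l - 3*n)^2*(l + 4*n)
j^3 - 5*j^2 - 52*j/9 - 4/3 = (j - 6)*(j + 1/3)*(j + 2/3)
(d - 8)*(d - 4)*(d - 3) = d^3 - 15*d^2 + 68*d - 96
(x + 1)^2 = x^2 + 2*x + 1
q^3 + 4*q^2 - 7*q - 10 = (q - 2)*(q + 1)*(q + 5)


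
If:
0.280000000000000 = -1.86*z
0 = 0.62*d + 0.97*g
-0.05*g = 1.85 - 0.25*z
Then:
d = 59.06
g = -37.75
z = -0.15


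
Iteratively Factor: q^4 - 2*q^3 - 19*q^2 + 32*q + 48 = (q + 4)*(q^3 - 6*q^2 + 5*q + 12) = (q + 1)*(q + 4)*(q^2 - 7*q + 12) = (q - 3)*(q + 1)*(q + 4)*(q - 4)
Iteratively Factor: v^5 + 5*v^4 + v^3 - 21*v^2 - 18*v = (v + 3)*(v^4 + 2*v^3 - 5*v^2 - 6*v) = (v + 3)^2*(v^3 - v^2 - 2*v) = (v + 1)*(v + 3)^2*(v^2 - 2*v) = v*(v + 1)*(v + 3)^2*(v - 2)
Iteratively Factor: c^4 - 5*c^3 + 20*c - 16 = (c - 1)*(c^3 - 4*c^2 - 4*c + 16) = (c - 2)*(c - 1)*(c^2 - 2*c - 8) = (c - 4)*(c - 2)*(c - 1)*(c + 2)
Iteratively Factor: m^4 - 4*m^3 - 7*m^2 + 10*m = (m)*(m^3 - 4*m^2 - 7*m + 10) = m*(m - 5)*(m^2 + m - 2) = m*(m - 5)*(m + 2)*(m - 1)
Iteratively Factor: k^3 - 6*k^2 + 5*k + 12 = (k + 1)*(k^2 - 7*k + 12) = (k - 4)*(k + 1)*(k - 3)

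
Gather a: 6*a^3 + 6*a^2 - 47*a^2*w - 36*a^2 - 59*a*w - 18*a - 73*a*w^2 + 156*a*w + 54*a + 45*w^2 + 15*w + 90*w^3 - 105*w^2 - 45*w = 6*a^3 + a^2*(-47*w - 30) + a*(-73*w^2 + 97*w + 36) + 90*w^3 - 60*w^2 - 30*w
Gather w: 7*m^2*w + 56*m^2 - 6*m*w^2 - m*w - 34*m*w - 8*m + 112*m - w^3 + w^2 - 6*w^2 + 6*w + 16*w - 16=56*m^2 + 104*m - w^3 + w^2*(-6*m - 5) + w*(7*m^2 - 35*m + 22) - 16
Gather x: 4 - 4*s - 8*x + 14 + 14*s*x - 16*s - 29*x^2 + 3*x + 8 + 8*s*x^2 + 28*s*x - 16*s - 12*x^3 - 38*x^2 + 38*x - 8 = -36*s - 12*x^3 + x^2*(8*s - 67) + x*(42*s + 33) + 18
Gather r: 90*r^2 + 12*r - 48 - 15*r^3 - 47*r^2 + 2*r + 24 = -15*r^3 + 43*r^2 + 14*r - 24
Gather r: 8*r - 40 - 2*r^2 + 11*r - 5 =-2*r^2 + 19*r - 45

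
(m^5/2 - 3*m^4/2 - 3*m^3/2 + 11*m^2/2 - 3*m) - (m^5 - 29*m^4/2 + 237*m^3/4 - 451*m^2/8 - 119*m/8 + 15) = -m^5/2 + 13*m^4 - 243*m^3/4 + 495*m^2/8 + 95*m/8 - 15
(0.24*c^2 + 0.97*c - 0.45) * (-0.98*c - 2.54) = -0.2352*c^3 - 1.5602*c^2 - 2.0228*c + 1.143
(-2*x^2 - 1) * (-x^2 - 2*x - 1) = 2*x^4 + 4*x^3 + 3*x^2 + 2*x + 1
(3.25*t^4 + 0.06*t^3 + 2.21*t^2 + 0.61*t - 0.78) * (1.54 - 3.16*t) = -10.27*t^5 + 4.8154*t^4 - 6.8912*t^3 + 1.4758*t^2 + 3.4042*t - 1.2012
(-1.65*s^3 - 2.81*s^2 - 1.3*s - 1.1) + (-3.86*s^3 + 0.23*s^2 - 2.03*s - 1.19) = -5.51*s^3 - 2.58*s^2 - 3.33*s - 2.29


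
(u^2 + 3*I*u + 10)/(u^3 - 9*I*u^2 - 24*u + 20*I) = (u + 5*I)/(u^2 - 7*I*u - 10)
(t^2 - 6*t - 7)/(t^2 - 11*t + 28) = (t + 1)/(t - 4)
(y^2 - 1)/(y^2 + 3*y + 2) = (y - 1)/(y + 2)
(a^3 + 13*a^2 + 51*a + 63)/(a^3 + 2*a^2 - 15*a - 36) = (a + 7)/(a - 4)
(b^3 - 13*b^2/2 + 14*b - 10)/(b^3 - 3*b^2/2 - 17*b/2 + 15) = (b - 2)/(b + 3)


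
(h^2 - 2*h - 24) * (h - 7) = h^3 - 9*h^2 - 10*h + 168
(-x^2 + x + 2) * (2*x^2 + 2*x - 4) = -2*x^4 + 10*x^2 - 8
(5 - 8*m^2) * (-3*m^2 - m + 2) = 24*m^4 + 8*m^3 - 31*m^2 - 5*m + 10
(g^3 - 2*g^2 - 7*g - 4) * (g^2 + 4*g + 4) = g^5 + 2*g^4 - 11*g^3 - 40*g^2 - 44*g - 16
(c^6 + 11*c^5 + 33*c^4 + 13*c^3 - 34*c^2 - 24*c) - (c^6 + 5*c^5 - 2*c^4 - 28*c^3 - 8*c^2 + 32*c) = 6*c^5 + 35*c^4 + 41*c^3 - 26*c^2 - 56*c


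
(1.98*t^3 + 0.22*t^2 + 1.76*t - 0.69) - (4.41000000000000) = 1.98*t^3 + 0.22*t^2 + 1.76*t - 5.1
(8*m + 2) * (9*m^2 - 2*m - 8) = 72*m^3 + 2*m^2 - 68*m - 16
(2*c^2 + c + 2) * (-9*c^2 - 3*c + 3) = -18*c^4 - 15*c^3 - 15*c^2 - 3*c + 6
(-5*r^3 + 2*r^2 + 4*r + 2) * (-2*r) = 10*r^4 - 4*r^3 - 8*r^2 - 4*r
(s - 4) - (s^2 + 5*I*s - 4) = -s^2 + s - 5*I*s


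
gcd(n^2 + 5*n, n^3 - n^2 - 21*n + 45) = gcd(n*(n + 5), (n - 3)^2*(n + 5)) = n + 5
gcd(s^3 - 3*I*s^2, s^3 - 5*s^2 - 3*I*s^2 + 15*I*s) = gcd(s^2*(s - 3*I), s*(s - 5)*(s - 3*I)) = s^2 - 3*I*s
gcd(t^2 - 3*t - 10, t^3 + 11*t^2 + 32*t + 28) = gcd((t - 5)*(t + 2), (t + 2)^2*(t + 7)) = t + 2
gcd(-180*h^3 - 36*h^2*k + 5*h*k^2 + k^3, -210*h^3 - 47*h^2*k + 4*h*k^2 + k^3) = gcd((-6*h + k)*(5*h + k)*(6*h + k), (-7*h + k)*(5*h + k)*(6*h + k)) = 30*h^2 + 11*h*k + k^2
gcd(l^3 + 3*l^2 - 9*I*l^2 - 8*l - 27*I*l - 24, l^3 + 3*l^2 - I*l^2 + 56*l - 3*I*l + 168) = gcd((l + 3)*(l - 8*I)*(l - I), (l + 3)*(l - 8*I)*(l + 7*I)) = l^2 + l*(3 - 8*I) - 24*I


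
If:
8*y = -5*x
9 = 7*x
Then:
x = 9/7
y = -45/56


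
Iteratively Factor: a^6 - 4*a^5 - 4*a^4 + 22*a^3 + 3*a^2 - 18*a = (a - 3)*(a^5 - a^4 - 7*a^3 + a^2 + 6*a) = (a - 3)^2*(a^4 + 2*a^3 - a^2 - 2*a) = (a - 3)^2*(a + 1)*(a^3 + a^2 - 2*a) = (a - 3)^2*(a - 1)*(a + 1)*(a^2 + 2*a) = (a - 3)^2*(a - 1)*(a + 1)*(a + 2)*(a)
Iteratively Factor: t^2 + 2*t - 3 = (t + 3)*(t - 1)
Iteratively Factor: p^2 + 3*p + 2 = (p + 1)*(p + 2)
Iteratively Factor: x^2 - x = (x - 1)*(x)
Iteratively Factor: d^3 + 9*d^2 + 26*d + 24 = (d + 3)*(d^2 + 6*d + 8) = (d + 2)*(d + 3)*(d + 4)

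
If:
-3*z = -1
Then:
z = 1/3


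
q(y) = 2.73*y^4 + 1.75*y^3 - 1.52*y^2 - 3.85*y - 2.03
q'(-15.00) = -35632.00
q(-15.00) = 132013.72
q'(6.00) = 2525.63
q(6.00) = 3836.23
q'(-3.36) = -348.59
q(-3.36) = 275.32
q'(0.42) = -3.39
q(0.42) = -3.70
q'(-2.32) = -104.90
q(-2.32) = 55.96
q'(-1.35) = -17.05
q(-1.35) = 5.16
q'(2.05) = 106.06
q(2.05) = 46.98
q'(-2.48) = -130.58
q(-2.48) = 74.75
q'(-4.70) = -1007.34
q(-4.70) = 1132.95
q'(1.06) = 11.83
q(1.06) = -2.29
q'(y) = 10.92*y^3 + 5.25*y^2 - 3.04*y - 3.85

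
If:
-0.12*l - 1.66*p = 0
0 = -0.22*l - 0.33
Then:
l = -1.50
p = 0.11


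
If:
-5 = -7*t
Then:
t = 5/7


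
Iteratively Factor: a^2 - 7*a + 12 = (a - 4)*(a - 3)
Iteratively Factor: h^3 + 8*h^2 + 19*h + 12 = (h + 1)*(h^2 + 7*h + 12) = (h + 1)*(h + 3)*(h + 4)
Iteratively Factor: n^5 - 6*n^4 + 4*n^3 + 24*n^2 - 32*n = (n - 2)*(n^4 - 4*n^3 - 4*n^2 + 16*n) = (n - 2)*(n + 2)*(n^3 - 6*n^2 + 8*n) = (n - 4)*(n - 2)*(n + 2)*(n^2 - 2*n) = n*(n - 4)*(n - 2)*(n + 2)*(n - 2)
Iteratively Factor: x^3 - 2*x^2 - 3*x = (x + 1)*(x^2 - 3*x) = (x - 3)*(x + 1)*(x)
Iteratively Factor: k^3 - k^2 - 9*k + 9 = (k - 3)*(k^2 + 2*k - 3) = (k - 3)*(k + 3)*(k - 1)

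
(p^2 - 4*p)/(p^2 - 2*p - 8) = p/(p + 2)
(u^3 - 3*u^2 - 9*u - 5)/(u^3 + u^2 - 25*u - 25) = (u + 1)/(u + 5)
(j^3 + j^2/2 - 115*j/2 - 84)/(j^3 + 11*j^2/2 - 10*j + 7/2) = (2*j^2 - 13*j - 24)/(2*j^2 - 3*j + 1)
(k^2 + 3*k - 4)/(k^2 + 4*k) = (k - 1)/k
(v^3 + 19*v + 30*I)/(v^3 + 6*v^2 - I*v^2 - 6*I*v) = (v^3 + 19*v + 30*I)/(v*(v^2 + v*(6 - I) - 6*I))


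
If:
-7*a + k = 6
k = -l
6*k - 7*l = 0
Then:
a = -6/7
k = 0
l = 0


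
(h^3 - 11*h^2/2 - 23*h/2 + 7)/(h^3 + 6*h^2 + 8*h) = (2*h^2 - 15*h + 7)/(2*h*(h + 4))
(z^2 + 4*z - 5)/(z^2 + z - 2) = (z + 5)/(z + 2)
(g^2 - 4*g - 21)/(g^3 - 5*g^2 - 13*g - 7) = (g + 3)/(g^2 + 2*g + 1)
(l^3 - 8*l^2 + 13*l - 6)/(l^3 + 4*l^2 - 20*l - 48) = (l^3 - 8*l^2 + 13*l - 6)/(l^3 + 4*l^2 - 20*l - 48)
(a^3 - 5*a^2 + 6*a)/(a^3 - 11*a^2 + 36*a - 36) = a/(a - 6)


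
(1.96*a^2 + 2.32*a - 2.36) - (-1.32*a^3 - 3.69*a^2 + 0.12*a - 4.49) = 1.32*a^3 + 5.65*a^2 + 2.2*a + 2.13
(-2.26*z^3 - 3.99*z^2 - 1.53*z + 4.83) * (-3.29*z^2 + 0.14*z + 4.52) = 7.4354*z^5 + 12.8107*z^4 - 5.7401*z^3 - 34.1397*z^2 - 6.2394*z + 21.8316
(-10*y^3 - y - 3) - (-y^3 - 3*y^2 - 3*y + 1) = -9*y^3 + 3*y^2 + 2*y - 4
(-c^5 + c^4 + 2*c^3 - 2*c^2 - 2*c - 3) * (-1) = c^5 - c^4 - 2*c^3 + 2*c^2 + 2*c + 3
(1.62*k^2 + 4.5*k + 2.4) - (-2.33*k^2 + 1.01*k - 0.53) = 3.95*k^2 + 3.49*k + 2.93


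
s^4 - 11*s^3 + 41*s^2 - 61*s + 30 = (s - 5)*(s - 3)*(s - 2)*(s - 1)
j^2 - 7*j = j*(j - 7)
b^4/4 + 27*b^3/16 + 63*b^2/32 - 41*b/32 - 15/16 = (b/4 + 1/2)*(b - 3/4)*(b + 1/2)*(b + 5)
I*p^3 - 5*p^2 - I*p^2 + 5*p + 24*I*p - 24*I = (p - 3*I)*(p + 8*I)*(I*p - I)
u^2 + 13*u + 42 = (u + 6)*(u + 7)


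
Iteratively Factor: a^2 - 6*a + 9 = (a - 3)*(a - 3)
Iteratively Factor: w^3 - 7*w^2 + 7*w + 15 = (w - 3)*(w^2 - 4*w - 5) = (w - 5)*(w - 3)*(w + 1)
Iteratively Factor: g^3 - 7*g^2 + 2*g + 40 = (g - 5)*(g^2 - 2*g - 8) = (g - 5)*(g + 2)*(g - 4)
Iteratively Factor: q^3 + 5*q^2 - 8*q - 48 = (q + 4)*(q^2 + q - 12) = (q + 4)^2*(q - 3)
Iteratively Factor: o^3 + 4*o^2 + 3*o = (o)*(o^2 + 4*o + 3) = o*(o + 3)*(o + 1)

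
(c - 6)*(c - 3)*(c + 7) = c^3 - 2*c^2 - 45*c + 126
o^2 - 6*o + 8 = (o - 4)*(o - 2)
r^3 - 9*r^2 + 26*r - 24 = (r - 4)*(r - 3)*(r - 2)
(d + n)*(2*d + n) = 2*d^2 + 3*d*n + n^2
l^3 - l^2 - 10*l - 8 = (l - 4)*(l + 1)*(l + 2)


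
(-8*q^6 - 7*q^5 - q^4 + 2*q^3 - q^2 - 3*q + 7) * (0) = 0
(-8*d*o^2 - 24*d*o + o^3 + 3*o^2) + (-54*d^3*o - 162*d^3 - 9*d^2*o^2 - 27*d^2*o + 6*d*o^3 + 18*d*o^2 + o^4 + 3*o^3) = -54*d^3*o - 162*d^3 - 9*d^2*o^2 - 27*d^2*o + 6*d*o^3 + 10*d*o^2 - 24*d*o + o^4 + 4*o^3 + 3*o^2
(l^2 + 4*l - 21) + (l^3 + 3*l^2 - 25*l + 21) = l^3 + 4*l^2 - 21*l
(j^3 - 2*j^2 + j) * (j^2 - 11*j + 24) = j^5 - 13*j^4 + 47*j^3 - 59*j^2 + 24*j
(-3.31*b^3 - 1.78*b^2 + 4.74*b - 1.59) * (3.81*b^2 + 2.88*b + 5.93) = -12.6111*b^5 - 16.3146*b^4 - 6.6953*b^3 - 2.9621*b^2 + 23.529*b - 9.4287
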